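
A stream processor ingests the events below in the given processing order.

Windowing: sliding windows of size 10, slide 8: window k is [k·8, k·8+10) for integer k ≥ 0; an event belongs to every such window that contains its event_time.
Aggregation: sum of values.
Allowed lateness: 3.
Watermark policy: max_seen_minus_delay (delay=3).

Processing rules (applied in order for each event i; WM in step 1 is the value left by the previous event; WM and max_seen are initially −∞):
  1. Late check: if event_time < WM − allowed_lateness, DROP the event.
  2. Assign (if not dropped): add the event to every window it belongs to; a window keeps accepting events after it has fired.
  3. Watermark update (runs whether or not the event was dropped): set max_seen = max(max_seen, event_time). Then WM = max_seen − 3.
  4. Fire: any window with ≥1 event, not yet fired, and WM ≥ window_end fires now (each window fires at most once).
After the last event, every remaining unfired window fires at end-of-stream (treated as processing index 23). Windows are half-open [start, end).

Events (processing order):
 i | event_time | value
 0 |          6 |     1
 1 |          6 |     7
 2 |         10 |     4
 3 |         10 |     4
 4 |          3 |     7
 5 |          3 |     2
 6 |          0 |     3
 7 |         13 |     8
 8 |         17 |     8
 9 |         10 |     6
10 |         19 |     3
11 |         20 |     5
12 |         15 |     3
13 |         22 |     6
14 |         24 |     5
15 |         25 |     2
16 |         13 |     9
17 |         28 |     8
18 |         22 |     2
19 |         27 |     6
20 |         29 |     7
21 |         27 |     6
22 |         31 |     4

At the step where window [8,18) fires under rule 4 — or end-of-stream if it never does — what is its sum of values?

27

i=0 t=6 v=1: → [0,10); WM=3
i=1 t=6 v=7: → [0,10); WM=3
i=2 t=10 v=4: → [8,18); WM=7
i=3 t=10 v=4: → [8,18); WM=7
i=4 t=3 v=7: DROP (t<7-3); WM=7
i=5 t=3 v=2: DROP (t<7-3); WM=7
i=6 t=0 v=3: DROP (t<7-3); WM=7
i=7 t=13 v=8: → [8,18); WM=10; [0,10) fires=8
i=8 t=17 v=8: → [16,26),[8,18); WM=14
i=9 t=10 v=6: DROP (t<14-3); WM=14
i=10 t=19 v=3: → [16,26); WM=16
i=11 t=20 v=5: → [16,26); WM=17
i=12 t=15 v=3: → [8,18); WM=17
i=13 t=22 v=6: → [16,26); WM=19; [8,18) fires=27
i=14 t=24 v=5: → [24,34),[16,26); WM=21
i=15 t=25 v=2: → [24,34),[16,26); WM=22
i=16 t=13 v=9: DROP (t<22-3); WM=22
i=17 t=28 v=8: → [24,34); WM=25
i=18 t=22 v=2: → [16,26); WM=25
i=19 t=27 v=6: → [24,34); WM=25
i=20 t=29 v=7: → [24,34); WM=26; [16,26) fires=31
i=21 t=27 v=6: → [24,34); WM=26
i=22 t=31 v=4: → [24,34); WM=28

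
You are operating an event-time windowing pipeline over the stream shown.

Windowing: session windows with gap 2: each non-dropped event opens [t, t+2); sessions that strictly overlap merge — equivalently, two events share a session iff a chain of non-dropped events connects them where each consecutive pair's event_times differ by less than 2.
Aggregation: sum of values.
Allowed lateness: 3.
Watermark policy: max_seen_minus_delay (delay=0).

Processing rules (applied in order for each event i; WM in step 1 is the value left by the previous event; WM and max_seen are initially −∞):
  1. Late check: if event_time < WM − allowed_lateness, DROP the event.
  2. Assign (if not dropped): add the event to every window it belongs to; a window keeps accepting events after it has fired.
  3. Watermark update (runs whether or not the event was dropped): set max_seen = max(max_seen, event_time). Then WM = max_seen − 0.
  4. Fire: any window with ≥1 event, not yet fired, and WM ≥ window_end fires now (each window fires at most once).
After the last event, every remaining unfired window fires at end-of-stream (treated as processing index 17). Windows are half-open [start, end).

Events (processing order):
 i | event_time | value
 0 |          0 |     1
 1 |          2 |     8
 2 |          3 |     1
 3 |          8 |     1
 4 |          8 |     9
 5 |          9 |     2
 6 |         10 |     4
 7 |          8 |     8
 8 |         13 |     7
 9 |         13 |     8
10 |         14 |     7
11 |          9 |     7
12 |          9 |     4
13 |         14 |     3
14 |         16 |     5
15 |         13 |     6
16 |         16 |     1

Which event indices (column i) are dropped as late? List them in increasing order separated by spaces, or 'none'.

i=0 t=0 v=1: → [0,2); WM=0
i=1 t=2 v=8: → [2,4); WM=2
i=2 t=3 v=1: → [2,5); WM=3
i=3 t=8 v=1: → [8,10); WM=8
i=4 t=8 v=9: → [8,10); WM=8
i=5 t=9 v=2: → [8,11); WM=9
i=6 t=10 v=4: → [8,12); WM=10
i=7 t=8 v=8: → [8,12); WM=10
i=8 t=13 v=7: → [13,15); WM=13
i=9 t=13 v=8: → [13,15); WM=13
i=10 t=14 v=7: → [13,16); WM=14
i=11 t=9 v=7: DROP (t<14-3); WM=14
i=12 t=9 v=4: DROP (t<14-3); WM=14
i=13 t=14 v=3: → [13,16); WM=14
i=14 t=16 v=5: → [16,18); WM=16
i=15 t=13 v=6: → [13,16); WM=16
i=16 t=16 v=1: → [16,18); WM=16

11 12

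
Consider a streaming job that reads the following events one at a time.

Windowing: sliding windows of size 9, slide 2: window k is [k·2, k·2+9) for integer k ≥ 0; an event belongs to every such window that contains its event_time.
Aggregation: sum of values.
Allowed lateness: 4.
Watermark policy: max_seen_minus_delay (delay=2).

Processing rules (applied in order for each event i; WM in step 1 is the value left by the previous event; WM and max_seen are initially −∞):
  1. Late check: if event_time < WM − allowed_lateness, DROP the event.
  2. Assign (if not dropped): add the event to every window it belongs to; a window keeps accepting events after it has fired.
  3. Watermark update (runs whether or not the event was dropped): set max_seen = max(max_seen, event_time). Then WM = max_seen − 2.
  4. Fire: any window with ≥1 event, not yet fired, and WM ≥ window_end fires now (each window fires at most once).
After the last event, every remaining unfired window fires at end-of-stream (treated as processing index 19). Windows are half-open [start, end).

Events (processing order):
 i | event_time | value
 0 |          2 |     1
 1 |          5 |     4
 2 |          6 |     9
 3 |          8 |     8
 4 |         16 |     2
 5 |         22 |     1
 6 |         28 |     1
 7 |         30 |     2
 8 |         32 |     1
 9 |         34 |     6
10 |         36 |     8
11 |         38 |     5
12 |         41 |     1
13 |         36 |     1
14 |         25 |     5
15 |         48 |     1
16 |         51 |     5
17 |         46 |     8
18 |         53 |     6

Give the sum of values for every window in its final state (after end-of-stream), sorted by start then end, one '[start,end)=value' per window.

i=0 t=2 v=1: → [2,11),[0,9); WM=0
i=1 t=5 v=4: → [4,13),[2,11),[0,9); WM=3
i=2 t=6 v=9: → [6,15),[4,13),[2,11),[0,9); WM=4
i=3 t=8 v=8: → [8,17),[6,15),[4,13),[2,11),[0,9); WM=6
i=4 t=16 v=2: → [16,25),[14,23),[12,21),[10,19),[8,17); WM=14; [0,9) fires=22 [2,11) fires=22 [4,13) fires=21
i=5 t=22 v=1: → [22,31),[20,29),[18,27),[16,25),[14,23); WM=20; [6,15) fires=17 [8,17) fires=10 [10,19) fires=2
i=6 t=28 v=1: → [28,37),[26,35),[24,33),[22,31),[20,29); WM=26; [12,21) fires=2 [14,23) fires=3 [16,25) fires=3
i=7 t=30 v=2: → [30,39),[28,37),[26,35),[24,33),[22,31); WM=28; [18,27) fires=1
i=8 t=32 v=1: → [32,41),[30,39),[28,37),[26,35),[24,33); WM=30; [20,29) fires=2
i=9 t=34 v=6: → [34,43),[32,41),[30,39),[28,37),[26,35); WM=32; [22,31) fires=4
i=10 t=36 v=8: → [36,45),[34,43),[32,41),[30,39),[28,37); WM=34; [24,33) fires=4
i=11 t=38 v=5: → [38,47),[36,45),[34,43),[32,41),[30,39); WM=36; [26,35) fires=10
i=12 t=41 v=1: → [40,49),[38,47),[36,45),[34,43); WM=39; [28,37) fires=18 [30,39) fires=22
i=13 t=36 v=1: → [36,45),[34,43),[32,41),[30,39),[28,37); WM=39
i=14 t=25 v=5: DROP (t<39-4); WM=39
i=15 t=48 v=1: → [48,57),[46,55),[44,53),[42,51),[40,49); WM=46; [32,41) fires=21 [34,43) fires=21 [36,45) fires=15
i=16 t=51 v=5: → [50,59),[48,57),[46,55),[44,53); WM=49; [38,47) fires=6 [40,49) fires=2
i=17 t=46 v=8: → [46,55),[44,53),[42,51),[40,49),[38,47); WM=49
i=18 t=53 v=6: → [52,61),[50,59),[48,57),[46,55); WM=51; [42,51) fires=9

[0,9)=22 [2,11)=22 [4,13)=21 [6,15)=17 [8,17)=10 [10,19)=2 [12,21)=2 [14,23)=3 [16,25)=3 [18,27)=1 [20,29)=2 [22,31)=4 [24,33)=4 [26,35)=10 [28,37)=19 [30,39)=23 [32,41)=21 [34,43)=21 [36,45)=15 [38,47)=14 [40,49)=10 [42,51)=9 [44,53)=14 [46,55)=20 [48,57)=12 [50,59)=11 [52,61)=6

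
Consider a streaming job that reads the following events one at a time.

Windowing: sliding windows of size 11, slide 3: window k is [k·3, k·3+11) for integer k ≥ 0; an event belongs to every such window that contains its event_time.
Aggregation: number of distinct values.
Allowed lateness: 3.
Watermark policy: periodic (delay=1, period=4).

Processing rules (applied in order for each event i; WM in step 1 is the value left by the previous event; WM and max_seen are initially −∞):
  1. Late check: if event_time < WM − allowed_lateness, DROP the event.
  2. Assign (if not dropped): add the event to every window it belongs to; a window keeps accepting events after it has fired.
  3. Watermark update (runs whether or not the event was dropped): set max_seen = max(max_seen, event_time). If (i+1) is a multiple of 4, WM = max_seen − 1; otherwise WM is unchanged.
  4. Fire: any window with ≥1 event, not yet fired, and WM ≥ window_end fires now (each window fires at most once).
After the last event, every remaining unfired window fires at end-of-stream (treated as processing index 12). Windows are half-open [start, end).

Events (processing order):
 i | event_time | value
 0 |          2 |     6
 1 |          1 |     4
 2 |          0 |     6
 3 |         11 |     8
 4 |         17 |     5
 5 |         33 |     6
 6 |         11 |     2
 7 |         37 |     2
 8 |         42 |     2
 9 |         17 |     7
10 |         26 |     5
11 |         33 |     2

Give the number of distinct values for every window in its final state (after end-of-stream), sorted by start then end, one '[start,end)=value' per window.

i=0 t=2 v=6: → [0,11); WM=−∞
i=1 t=1 v=4: → [0,11); WM=−∞
i=2 t=0 v=6: → [0,11); WM=−∞
i=3 t=11 v=8: → [9,20),[6,17),[3,14); WM=10
i=4 t=17 v=5: → [15,26),[12,23),[9,20); WM=10
i=5 t=33 v=6: → [33,44),[30,41),[27,38),[24,35); WM=10
i=6 t=11 v=2: → [9,20),[6,17),[3,14); WM=10
i=7 t=37 v=2: → [36,47),[33,44),[30,41),[27,38); WM=36; [0,11) fires=2 [3,14) fires=2 [6,17) fires=2 [9,20) fires=3 [12,23) fires=1 [15,26) fires=1 [24,35) fires=1
i=8 t=42 v=2: → [42,53),[39,50),[36,47),[33,44); WM=36
i=9 t=17 v=7: DROP (t<36-3); WM=36
i=10 t=26 v=5: DROP (t<36-3); WM=36
i=11 t=33 v=2: → [33,44),[30,41),[27,38),[24,35); WM=41; [27,38) fires=2 [30,41) fires=2

[0,11)=2 [3,14)=2 [6,17)=2 [9,20)=3 [12,23)=1 [15,26)=1 [24,35)=2 [27,38)=2 [30,41)=2 [33,44)=2 [36,47)=1 [39,50)=1 [42,53)=1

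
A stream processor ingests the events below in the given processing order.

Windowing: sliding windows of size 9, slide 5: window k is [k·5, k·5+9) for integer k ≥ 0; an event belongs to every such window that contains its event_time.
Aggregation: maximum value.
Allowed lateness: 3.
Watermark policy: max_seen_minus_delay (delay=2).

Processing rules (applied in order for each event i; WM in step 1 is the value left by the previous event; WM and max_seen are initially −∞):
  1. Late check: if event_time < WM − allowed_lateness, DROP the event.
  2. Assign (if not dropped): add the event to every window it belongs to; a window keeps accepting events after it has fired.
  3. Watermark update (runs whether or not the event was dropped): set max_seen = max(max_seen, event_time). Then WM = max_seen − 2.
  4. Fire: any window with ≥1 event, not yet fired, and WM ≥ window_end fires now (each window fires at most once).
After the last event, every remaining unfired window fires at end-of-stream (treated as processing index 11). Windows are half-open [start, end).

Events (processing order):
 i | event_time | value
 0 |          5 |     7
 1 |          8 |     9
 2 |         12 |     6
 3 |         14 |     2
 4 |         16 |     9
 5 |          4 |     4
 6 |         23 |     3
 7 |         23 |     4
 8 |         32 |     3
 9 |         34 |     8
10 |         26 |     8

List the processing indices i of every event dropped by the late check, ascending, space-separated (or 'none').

5 10

i=0 t=5 v=7: → [5,14),[0,9); WM=3
i=1 t=8 v=9: → [5,14),[0,9); WM=6
i=2 t=12 v=6: → [10,19),[5,14); WM=10; [0,9) fires=9
i=3 t=14 v=2: → [10,19); WM=12
i=4 t=16 v=9: → [15,24),[10,19); WM=14; [5,14) fires=9
i=5 t=4 v=4: DROP (t<14-3); WM=14
i=6 t=23 v=3: → [20,29),[15,24); WM=21; [10,19) fires=9
i=7 t=23 v=4: → [20,29),[15,24); WM=21
i=8 t=32 v=3: → [30,39),[25,34); WM=30; [15,24) fires=9 [20,29) fires=4
i=9 t=34 v=8: → [30,39); WM=32
i=10 t=26 v=8: DROP (t<32-3); WM=32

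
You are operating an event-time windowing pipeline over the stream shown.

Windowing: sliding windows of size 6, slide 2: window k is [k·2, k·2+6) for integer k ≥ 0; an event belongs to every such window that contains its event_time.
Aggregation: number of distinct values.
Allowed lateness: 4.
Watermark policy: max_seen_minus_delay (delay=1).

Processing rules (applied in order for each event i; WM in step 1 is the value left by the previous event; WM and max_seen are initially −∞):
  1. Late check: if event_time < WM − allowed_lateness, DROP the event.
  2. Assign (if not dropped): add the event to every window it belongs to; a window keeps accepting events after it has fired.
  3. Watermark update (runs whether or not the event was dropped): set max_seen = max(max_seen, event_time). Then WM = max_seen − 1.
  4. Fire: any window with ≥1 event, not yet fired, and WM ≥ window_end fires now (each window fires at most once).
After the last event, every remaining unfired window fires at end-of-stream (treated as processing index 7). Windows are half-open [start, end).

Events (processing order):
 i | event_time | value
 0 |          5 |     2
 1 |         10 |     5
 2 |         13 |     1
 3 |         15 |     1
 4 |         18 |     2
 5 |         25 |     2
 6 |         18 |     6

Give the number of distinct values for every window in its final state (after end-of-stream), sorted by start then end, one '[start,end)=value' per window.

i=0 t=5 v=2: → [4,10),[2,8),[0,6); WM=4
i=1 t=10 v=5: → [10,16),[8,14),[6,12); WM=9; [0,6) fires=1 [2,8) fires=1
i=2 t=13 v=1: → [12,18),[10,16),[8,14); WM=12; [4,10) fires=1 [6,12) fires=1
i=3 t=15 v=1: → [14,20),[12,18),[10,16); WM=14; [8,14) fires=2
i=4 t=18 v=2: → [18,24),[16,22),[14,20); WM=17; [10,16) fires=2
i=5 t=25 v=2: → [24,30),[22,28),[20,26); WM=24; [12,18) fires=1 [14,20) fires=2 [16,22) fires=1 [18,24) fires=1
i=6 t=18 v=6: DROP (t<24-4); WM=24

[0,6)=1 [2,8)=1 [4,10)=1 [6,12)=1 [8,14)=2 [10,16)=2 [12,18)=1 [14,20)=2 [16,22)=1 [18,24)=1 [20,26)=1 [22,28)=1 [24,30)=1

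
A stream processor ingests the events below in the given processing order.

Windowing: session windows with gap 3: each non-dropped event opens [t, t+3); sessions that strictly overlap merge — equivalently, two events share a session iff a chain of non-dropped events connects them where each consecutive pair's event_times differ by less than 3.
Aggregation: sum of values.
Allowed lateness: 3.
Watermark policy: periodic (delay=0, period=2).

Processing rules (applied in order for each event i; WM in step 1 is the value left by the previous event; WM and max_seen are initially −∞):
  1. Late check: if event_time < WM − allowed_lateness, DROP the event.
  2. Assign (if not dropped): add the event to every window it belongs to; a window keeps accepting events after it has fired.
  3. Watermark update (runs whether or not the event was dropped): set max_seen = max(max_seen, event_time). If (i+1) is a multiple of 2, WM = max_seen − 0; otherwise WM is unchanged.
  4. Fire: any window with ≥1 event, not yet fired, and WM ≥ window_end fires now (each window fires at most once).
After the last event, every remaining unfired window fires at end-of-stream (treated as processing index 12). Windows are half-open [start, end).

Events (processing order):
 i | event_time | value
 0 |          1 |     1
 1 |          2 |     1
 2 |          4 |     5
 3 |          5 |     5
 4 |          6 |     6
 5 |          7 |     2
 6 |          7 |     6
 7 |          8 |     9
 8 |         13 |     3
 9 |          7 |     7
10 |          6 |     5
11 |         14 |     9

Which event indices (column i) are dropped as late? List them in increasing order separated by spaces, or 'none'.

10

i=0 t=1 v=1: → [1,4); WM=−∞
i=1 t=2 v=1: → [1,5); WM=2
i=2 t=4 v=5: → [1,7); WM=2
i=3 t=5 v=5: → [1,8); WM=5
i=4 t=6 v=6: → [1,9); WM=5
i=5 t=7 v=2: → [1,10); WM=7
i=6 t=7 v=6: → [1,10); WM=7
i=7 t=8 v=9: → [1,11); WM=8
i=8 t=13 v=3: → [13,16); WM=8
i=9 t=7 v=7: → [1,11); WM=13
i=10 t=6 v=5: DROP (t<13-3); WM=13
i=11 t=14 v=9: → [13,17); WM=14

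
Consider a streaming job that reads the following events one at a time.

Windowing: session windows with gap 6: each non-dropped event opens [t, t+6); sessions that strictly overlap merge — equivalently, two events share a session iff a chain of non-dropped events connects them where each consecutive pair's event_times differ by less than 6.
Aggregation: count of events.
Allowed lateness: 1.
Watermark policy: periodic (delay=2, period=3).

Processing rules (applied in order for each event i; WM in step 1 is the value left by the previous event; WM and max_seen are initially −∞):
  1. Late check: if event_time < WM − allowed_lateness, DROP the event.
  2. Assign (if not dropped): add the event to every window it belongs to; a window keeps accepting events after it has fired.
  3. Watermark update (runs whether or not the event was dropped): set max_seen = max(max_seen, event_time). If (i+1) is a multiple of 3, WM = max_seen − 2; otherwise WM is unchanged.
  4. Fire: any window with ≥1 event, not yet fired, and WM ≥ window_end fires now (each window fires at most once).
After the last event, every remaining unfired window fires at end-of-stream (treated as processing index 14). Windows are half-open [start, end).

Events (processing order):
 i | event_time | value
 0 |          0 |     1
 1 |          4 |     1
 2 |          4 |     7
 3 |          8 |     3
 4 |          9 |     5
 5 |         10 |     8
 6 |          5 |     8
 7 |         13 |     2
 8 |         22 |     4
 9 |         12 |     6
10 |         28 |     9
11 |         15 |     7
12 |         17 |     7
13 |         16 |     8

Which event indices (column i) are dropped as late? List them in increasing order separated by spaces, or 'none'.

i=0 t=0 v=1: → [0,6); WM=−∞
i=1 t=4 v=1: → [0,10); WM=−∞
i=2 t=4 v=7: → [0,10); WM=2
i=3 t=8 v=3: → [0,14); WM=2
i=4 t=9 v=5: → [0,15); WM=2
i=5 t=10 v=8: → [0,16); WM=8
i=6 t=5 v=8: DROP (t<8-1); WM=8
i=7 t=13 v=2: → [0,19); WM=8
i=8 t=22 v=4: → [22,28); WM=20
i=9 t=12 v=6: DROP (t<20-1); WM=20
i=10 t=28 v=9: → [28,34); WM=20
i=11 t=15 v=7: DROP (t<20-1); WM=26
i=12 t=17 v=7: DROP (t<26-1); WM=26
i=13 t=16 v=8: DROP (t<26-1); WM=26

6 9 11 12 13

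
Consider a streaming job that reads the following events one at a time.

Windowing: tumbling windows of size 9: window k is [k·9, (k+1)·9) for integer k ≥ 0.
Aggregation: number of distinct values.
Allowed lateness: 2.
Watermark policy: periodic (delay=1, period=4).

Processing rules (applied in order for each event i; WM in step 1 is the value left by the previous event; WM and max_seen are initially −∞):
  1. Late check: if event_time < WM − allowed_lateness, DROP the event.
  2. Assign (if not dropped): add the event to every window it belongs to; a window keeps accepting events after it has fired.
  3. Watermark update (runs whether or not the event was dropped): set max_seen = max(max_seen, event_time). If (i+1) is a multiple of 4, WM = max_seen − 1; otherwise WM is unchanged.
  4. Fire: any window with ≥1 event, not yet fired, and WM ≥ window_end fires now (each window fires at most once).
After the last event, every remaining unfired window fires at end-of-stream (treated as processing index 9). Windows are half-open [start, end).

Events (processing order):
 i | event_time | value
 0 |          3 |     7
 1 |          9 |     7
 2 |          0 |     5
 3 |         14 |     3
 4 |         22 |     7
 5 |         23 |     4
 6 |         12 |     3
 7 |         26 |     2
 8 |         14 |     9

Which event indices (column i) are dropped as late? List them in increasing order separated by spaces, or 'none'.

8

i=0 t=3 v=7: → [0,9); WM=−∞
i=1 t=9 v=7: → [9,18); WM=−∞
i=2 t=0 v=5: → [0,9); WM=−∞
i=3 t=14 v=3: → [9,18); WM=13; [0,9) fires=2
i=4 t=22 v=7: → [18,27); WM=13
i=5 t=23 v=4: → [18,27); WM=13
i=6 t=12 v=3: → [9,18); WM=13
i=7 t=26 v=2: → [18,27); WM=25; [9,18) fires=2
i=8 t=14 v=9: DROP (t<25-2); WM=25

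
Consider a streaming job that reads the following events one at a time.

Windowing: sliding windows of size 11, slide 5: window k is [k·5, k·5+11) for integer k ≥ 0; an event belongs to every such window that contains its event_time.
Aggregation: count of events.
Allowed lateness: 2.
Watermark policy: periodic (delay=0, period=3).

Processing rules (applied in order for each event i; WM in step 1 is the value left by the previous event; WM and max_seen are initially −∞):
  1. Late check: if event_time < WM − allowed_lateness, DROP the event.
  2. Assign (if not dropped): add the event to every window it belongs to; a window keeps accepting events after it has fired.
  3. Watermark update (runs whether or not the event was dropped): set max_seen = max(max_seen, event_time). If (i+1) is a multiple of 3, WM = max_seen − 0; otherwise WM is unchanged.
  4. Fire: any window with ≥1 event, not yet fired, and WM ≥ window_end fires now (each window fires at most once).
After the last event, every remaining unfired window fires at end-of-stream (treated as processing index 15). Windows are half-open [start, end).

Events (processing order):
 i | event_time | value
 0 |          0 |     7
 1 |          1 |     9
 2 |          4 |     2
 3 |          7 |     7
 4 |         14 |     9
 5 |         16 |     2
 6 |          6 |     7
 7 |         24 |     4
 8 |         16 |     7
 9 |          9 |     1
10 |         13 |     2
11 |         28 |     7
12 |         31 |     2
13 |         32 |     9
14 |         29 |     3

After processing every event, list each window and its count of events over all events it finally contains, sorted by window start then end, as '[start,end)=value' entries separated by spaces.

[0,11)=4 [5,16)=2 [10,21)=3 [15,26)=3 [20,31)=3 [25,36)=4 [30,41)=2

i=0 t=0 v=7: → [0,11); WM=−∞
i=1 t=1 v=9: → [0,11); WM=−∞
i=2 t=4 v=2: → [0,11); WM=4
i=3 t=7 v=7: → [5,16),[0,11); WM=4
i=4 t=14 v=9: → [10,21),[5,16); WM=4
i=5 t=16 v=2: → [15,26),[10,21); WM=16; [0,11) fires=4 [5,16) fires=2
i=6 t=6 v=7: DROP (t<16-2); WM=16
i=7 t=24 v=4: → [20,31),[15,26); WM=16
i=8 t=16 v=7: → [15,26),[10,21); WM=24; [10,21) fires=3
i=9 t=9 v=1: DROP (t<24-2); WM=24
i=10 t=13 v=2: DROP (t<24-2); WM=24
i=11 t=28 v=7: → [25,36),[20,31); WM=28; [15,26) fires=3
i=12 t=31 v=2: → [30,41),[25,36); WM=28
i=13 t=32 v=9: → [30,41),[25,36); WM=28
i=14 t=29 v=3: → [25,36),[20,31); WM=32; [20,31) fires=3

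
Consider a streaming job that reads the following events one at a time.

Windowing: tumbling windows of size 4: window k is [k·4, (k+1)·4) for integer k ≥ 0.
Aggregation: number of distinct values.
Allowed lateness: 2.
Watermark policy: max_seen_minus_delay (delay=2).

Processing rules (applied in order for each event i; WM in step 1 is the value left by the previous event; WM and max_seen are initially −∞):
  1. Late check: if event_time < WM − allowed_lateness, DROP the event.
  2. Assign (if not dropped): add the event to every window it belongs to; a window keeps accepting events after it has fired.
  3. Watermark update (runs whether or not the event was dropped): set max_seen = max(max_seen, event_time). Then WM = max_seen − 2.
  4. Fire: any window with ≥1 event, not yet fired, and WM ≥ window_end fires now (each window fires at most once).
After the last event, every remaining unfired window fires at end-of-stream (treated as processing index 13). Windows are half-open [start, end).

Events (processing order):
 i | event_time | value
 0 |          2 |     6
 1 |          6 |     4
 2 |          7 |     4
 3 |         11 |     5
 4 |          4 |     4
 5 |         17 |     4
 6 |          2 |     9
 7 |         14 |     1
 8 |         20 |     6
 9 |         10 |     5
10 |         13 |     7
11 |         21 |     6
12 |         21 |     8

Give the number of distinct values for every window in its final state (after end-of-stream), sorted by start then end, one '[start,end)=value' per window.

[0,4)=1 [4,8)=1 [8,12)=1 [12,16)=1 [16,20)=1 [20,24)=2

i=0 t=2 v=6: → [0,4); WM=0
i=1 t=6 v=4: → [4,8); WM=4; [0,4) fires=1
i=2 t=7 v=4: → [4,8); WM=5
i=3 t=11 v=5: → [8,12); WM=9; [4,8) fires=1
i=4 t=4 v=4: DROP (t<9-2); WM=9
i=5 t=17 v=4: → [16,20); WM=15; [8,12) fires=1
i=6 t=2 v=9: DROP (t<15-2); WM=15
i=7 t=14 v=1: → [12,16); WM=15
i=8 t=20 v=6: → [20,24); WM=18; [12,16) fires=1
i=9 t=10 v=5: DROP (t<18-2); WM=18
i=10 t=13 v=7: DROP (t<18-2); WM=18
i=11 t=21 v=6: → [20,24); WM=19
i=12 t=21 v=8: → [20,24); WM=19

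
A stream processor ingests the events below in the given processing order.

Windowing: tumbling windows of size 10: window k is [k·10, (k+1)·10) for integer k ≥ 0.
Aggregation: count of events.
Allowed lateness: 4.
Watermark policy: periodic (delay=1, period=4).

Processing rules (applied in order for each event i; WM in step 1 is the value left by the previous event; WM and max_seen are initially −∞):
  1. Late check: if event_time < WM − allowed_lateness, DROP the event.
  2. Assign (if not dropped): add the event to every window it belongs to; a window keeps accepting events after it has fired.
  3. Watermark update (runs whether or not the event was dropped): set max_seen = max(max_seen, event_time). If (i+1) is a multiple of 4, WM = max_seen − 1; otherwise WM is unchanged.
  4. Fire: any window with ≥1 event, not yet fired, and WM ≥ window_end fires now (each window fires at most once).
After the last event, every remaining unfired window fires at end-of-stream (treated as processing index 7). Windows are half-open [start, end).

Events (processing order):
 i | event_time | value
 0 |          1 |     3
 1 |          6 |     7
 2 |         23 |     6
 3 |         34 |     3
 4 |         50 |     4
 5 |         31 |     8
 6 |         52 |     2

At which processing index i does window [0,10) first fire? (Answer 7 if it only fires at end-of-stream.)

i=0 t=1 v=3: → [0,10); WM=−∞
i=1 t=6 v=7: → [0,10); WM=−∞
i=2 t=23 v=6: → [20,30); WM=−∞
i=3 t=34 v=3: → [30,40); WM=33; [0,10) fires=2 [20,30) fires=1
i=4 t=50 v=4: → [50,60); WM=33
i=5 t=31 v=8: → [30,40); WM=33
i=6 t=52 v=2: → [50,60); WM=33

3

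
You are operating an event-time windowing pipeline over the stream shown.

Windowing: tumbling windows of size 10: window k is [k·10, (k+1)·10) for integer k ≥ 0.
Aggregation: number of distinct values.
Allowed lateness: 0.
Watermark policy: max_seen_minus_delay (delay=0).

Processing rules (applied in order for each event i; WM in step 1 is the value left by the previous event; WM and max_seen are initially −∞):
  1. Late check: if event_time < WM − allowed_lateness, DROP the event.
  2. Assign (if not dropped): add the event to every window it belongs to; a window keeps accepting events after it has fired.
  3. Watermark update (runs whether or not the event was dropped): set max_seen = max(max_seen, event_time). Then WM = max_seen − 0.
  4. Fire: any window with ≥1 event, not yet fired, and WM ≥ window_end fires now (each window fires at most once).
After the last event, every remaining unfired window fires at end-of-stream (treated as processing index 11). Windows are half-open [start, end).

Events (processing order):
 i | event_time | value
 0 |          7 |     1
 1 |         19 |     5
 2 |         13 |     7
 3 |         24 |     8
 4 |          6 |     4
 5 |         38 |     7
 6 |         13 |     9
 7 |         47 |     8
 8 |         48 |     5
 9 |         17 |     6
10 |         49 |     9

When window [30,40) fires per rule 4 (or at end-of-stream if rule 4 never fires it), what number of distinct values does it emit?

1

i=0 t=7 v=1: → [0,10); WM=7
i=1 t=19 v=5: → [10,20); WM=19; [0,10) fires=1
i=2 t=13 v=7: DROP (t<19-0); WM=19
i=3 t=24 v=8: → [20,30); WM=24; [10,20) fires=1
i=4 t=6 v=4: DROP (t<24-0); WM=24
i=5 t=38 v=7: → [30,40); WM=38; [20,30) fires=1
i=6 t=13 v=9: DROP (t<38-0); WM=38
i=7 t=47 v=8: → [40,50); WM=47; [30,40) fires=1
i=8 t=48 v=5: → [40,50); WM=48
i=9 t=17 v=6: DROP (t<48-0); WM=48
i=10 t=49 v=9: → [40,50); WM=49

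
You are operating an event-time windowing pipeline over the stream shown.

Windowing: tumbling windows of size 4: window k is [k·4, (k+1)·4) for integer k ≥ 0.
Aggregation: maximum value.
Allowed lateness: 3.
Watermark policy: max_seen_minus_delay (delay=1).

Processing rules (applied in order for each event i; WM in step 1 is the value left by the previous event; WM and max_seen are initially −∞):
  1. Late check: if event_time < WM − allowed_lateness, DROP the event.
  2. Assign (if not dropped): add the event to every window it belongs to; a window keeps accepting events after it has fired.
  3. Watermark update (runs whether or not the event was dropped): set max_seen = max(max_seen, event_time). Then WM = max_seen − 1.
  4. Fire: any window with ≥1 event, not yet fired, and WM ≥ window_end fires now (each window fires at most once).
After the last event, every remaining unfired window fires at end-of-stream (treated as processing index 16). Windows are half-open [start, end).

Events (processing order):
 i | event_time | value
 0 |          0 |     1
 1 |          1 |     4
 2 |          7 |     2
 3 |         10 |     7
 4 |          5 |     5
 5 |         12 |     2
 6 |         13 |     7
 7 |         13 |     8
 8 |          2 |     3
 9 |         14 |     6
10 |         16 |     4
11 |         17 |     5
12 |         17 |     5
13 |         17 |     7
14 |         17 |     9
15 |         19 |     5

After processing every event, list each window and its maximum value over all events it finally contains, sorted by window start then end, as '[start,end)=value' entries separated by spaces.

i=0 t=0 v=1: → [0,4); WM=-1
i=1 t=1 v=4: → [0,4); WM=0
i=2 t=7 v=2: → [4,8); WM=6; [0,4) fires=4
i=3 t=10 v=7: → [8,12); WM=9; [4,8) fires=2
i=4 t=5 v=5: DROP (t<9-3); WM=9
i=5 t=12 v=2: → [12,16); WM=11
i=6 t=13 v=7: → [12,16); WM=12; [8,12) fires=7
i=7 t=13 v=8: → [12,16); WM=12
i=8 t=2 v=3: DROP (t<12-3); WM=12
i=9 t=14 v=6: → [12,16); WM=13
i=10 t=16 v=4: → [16,20); WM=15
i=11 t=17 v=5: → [16,20); WM=16; [12,16) fires=8
i=12 t=17 v=5: → [16,20); WM=16
i=13 t=17 v=7: → [16,20); WM=16
i=14 t=17 v=9: → [16,20); WM=16
i=15 t=19 v=5: → [16,20); WM=18

[0,4)=4 [4,8)=2 [8,12)=7 [12,16)=8 [16,20)=9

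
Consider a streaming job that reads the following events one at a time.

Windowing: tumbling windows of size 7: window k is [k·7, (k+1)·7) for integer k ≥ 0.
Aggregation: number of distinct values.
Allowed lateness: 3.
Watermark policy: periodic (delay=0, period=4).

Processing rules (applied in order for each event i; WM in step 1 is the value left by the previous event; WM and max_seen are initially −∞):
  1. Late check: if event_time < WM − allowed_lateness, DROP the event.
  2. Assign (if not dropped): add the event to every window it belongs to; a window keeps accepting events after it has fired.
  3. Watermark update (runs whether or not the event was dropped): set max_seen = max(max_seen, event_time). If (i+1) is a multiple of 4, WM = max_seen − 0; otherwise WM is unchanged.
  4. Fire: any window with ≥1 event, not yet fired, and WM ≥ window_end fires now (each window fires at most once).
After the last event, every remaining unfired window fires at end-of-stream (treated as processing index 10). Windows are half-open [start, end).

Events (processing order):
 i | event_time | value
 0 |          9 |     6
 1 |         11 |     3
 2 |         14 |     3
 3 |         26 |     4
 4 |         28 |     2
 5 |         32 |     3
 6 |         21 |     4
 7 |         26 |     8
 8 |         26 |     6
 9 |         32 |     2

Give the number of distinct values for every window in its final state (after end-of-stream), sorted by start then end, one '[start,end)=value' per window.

[7,14)=2 [14,21)=1 [21,28)=2 [28,35)=2

i=0 t=9 v=6: → [7,14); WM=−∞
i=1 t=11 v=3: → [7,14); WM=−∞
i=2 t=14 v=3: → [14,21); WM=−∞
i=3 t=26 v=4: → [21,28); WM=26; [7,14) fires=2 [14,21) fires=1
i=4 t=28 v=2: → [28,35); WM=26
i=5 t=32 v=3: → [28,35); WM=26
i=6 t=21 v=4: DROP (t<26-3); WM=26
i=7 t=26 v=8: → [21,28); WM=32; [21,28) fires=2
i=8 t=26 v=6: DROP (t<32-3); WM=32
i=9 t=32 v=2: → [28,35); WM=32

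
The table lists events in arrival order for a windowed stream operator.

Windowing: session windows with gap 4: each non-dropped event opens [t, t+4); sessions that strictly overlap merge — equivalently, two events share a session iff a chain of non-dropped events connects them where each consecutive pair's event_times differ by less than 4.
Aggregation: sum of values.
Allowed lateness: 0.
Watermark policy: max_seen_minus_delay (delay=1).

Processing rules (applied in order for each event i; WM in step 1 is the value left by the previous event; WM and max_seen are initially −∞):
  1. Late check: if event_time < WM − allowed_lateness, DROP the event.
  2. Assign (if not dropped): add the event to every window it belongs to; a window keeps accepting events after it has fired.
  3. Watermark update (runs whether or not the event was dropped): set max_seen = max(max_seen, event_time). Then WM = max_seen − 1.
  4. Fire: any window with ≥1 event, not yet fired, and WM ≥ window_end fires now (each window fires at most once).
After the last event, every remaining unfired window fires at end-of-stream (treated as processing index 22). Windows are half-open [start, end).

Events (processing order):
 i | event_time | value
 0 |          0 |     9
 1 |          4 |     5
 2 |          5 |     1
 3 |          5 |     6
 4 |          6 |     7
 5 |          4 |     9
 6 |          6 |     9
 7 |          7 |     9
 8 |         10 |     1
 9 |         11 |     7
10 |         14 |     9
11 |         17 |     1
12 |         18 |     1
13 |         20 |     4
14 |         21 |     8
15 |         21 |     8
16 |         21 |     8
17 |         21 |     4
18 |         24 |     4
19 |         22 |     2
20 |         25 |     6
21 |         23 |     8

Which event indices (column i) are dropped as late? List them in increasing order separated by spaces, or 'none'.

5 19 21

i=0 t=0 v=9: → [0,4); WM=-1
i=1 t=4 v=5: → [4,8); WM=3
i=2 t=5 v=1: → [4,9); WM=4
i=3 t=5 v=6: → [4,9); WM=4
i=4 t=6 v=7: → [4,10); WM=5
i=5 t=4 v=9: DROP (t<5-0); WM=5
i=6 t=6 v=9: → [4,10); WM=5
i=7 t=7 v=9: → [4,11); WM=6
i=8 t=10 v=1: → [4,14); WM=9
i=9 t=11 v=7: → [4,15); WM=10
i=10 t=14 v=9: → [4,18); WM=13
i=11 t=17 v=1: → [4,21); WM=16
i=12 t=18 v=1: → [4,22); WM=17
i=13 t=20 v=4: → [4,24); WM=19
i=14 t=21 v=8: → [4,25); WM=20
i=15 t=21 v=8: → [4,25); WM=20
i=16 t=21 v=8: → [4,25); WM=20
i=17 t=21 v=4: → [4,25); WM=20
i=18 t=24 v=4: → [4,28); WM=23
i=19 t=22 v=2: DROP (t<23-0); WM=23
i=20 t=25 v=6: → [4,29); WM=24
i=21 t=23 v=8: DROP (t<24-0); WM=24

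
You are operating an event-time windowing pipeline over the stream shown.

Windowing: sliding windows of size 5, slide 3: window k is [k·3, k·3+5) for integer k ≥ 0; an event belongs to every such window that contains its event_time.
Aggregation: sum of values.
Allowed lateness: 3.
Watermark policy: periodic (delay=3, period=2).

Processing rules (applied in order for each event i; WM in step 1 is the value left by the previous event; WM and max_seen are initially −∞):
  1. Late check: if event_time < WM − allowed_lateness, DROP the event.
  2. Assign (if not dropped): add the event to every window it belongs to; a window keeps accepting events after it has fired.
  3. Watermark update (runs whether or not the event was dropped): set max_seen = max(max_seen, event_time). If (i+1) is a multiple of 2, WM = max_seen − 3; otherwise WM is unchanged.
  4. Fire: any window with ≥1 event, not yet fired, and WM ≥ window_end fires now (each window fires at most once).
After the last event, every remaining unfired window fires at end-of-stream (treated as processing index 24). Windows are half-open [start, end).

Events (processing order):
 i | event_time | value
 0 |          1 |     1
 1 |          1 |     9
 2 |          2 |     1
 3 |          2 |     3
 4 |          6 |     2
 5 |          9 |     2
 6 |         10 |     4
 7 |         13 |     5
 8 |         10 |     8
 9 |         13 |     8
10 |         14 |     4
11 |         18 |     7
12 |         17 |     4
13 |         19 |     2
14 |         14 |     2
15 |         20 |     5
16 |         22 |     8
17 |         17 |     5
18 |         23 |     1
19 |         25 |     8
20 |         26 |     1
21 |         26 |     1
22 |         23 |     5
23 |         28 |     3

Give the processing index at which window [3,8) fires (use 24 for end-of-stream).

7

i=0 t=1 v=1: → [0,5); WM=−∞
i=1 t=1 v=9: → [0,5); WM=-2
i=2 t=2 v=1: → [0,5); WM=-2
i=3 t=2 v=3: → [0,5); WM=-1
i=4 t=6 v=2: → [6,11),[3,8); WM=-1
i=5 t=9 v=2: → [9,14),[6,11); WM=6; [0,5) fires=14
i=6 t=10 v=4: → [9,14),[6,11); WM=6
i=7 t=13 v=5: → [12,17),[9,14); WM=10; [3,8) fires=2
i=8 t=10 v=8: → [9,14),[6,11); WM=10
i=9 t=13 v=8: → [12,17),[9,14); WM=10
i=10 t=14 v=4: → [12,17); WM=10
i=11 t=18 v=7: → [18,23),[15,20); WM=15; [6,11) fires=16 [9,14) fires=27
i=12 t=17 v=4: → [15,20); WM=15
i=13 t=19 v=2: → [18,23),[15,20); WM=16
i=14 t=14 v=2: → [12,17); WM=16
i=15 t=20 v=5: → [18,23); WM=17; [12,17) fires=19
i=16 t=22 v=8: → [21,26),[18,23); WM=17
i=17 t=17 v=5: → [15,20); WM=19
i=18 t=23 v=1: → [21,26); WM=19
i=19 t=25 v=8: → [24,29),[21,26); WM=22; [15,20) fires=18
i=20 t=26 v=1: → [24,29); WM=22
i=21 t=26 v=1: → [24,29); WM=23; [18,23) fires=22
i=22 t=23 v=5: → [21,26); WM=23
i=23 t=28 v=3: → [27,32),[24,29); WM=25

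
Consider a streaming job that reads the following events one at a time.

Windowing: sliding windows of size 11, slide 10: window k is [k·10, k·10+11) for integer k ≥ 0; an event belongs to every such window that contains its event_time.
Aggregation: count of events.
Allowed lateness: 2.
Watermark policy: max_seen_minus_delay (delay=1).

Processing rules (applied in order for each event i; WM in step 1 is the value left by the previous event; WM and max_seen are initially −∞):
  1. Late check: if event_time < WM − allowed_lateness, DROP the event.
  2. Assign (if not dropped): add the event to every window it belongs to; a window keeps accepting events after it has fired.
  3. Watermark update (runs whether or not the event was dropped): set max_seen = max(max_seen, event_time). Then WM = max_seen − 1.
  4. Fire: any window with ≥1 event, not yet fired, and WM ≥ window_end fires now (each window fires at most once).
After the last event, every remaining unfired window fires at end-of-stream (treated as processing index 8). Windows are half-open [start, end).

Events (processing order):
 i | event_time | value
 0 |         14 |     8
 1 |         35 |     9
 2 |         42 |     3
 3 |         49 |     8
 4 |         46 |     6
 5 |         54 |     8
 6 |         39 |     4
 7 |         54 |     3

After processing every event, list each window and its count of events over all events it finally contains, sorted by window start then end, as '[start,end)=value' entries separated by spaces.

[10,21)=1 [30,41)=1 [40,51)=3 [50,61)=2

i=0 t=14 v=8: → [10,21); WM=13
i=1 t=35 v=9: → [30,41); WM=34; [10,21) fires=1
i=2 t=42 v=3: → [40,51); WM=41; [30,41) fires=1
i=3 t=49 v=8: → [40,51); WM=48
i=4 t=46 v=6: → [40,51); WM=48
i=5 t=54 v=8: → [50,61); WM=53; [40,51) fires=3
i=6 t=39 v=4: DROP (t<53-2); WM=53
i=7 t=54 v=3: → [50,61); WM=53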